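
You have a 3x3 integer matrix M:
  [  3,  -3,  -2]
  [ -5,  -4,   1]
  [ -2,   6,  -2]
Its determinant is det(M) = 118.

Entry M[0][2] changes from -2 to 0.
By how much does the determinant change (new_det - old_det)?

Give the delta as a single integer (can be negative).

Answer: -76

Derivation:
Cofactor C_02 = -38
Entry delta = 0 - -2 = 2
Det delta = entry_delta * cofactor = 2 * -38 = -76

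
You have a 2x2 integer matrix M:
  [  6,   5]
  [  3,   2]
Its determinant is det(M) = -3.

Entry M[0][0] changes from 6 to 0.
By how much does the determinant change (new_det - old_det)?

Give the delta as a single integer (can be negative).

Cofactor C_00 = 2
Entry delta = 0 - 6 = -6
Det delta = entry_delta * cofactor = -6 * 2 = -12

Answer: -12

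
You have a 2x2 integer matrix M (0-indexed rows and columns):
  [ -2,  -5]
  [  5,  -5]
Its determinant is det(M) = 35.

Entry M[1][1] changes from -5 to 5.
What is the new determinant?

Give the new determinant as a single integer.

Answer: 15

Derivation:
det is linear in row 1: changing M[1][1] by delta changes det by delta * cofactor(1,1).
Cofactor C_11 = (-1)^(1+1) * minor(1,1) = -2
Entry delta = 5 - -5 = 10
Det delta = 10 * -2 = -20
New det = 35 + -20 = 15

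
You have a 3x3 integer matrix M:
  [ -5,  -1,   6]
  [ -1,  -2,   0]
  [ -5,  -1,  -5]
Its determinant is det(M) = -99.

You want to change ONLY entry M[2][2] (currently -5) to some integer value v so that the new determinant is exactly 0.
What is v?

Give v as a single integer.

Answer: 6

Derivation:
det is linear in entry M[2][2]: det = old_det + (v - -5) * C_22
Cofactor C_22 = 9
Want det = 0: -99 + (v - -5) * 9 = 0
  (v - -5) = 99 / 9 = 11
  v = -5 + (11) = 6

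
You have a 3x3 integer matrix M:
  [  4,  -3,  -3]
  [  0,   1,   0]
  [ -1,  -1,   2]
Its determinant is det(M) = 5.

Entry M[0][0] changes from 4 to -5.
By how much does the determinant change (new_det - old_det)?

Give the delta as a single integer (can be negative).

Cofactor C_00 = 2
Entry delta = -5 - 4 = -9
Det delta = entry_delta * cofactor = -9 * 2 = -18

Answer: -18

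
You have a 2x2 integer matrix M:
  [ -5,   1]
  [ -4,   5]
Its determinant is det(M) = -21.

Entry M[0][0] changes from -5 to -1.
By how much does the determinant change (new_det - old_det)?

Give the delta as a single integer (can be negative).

Cofactor C_00 = 5
Entry delta = -1 - -5 = 4
Det delta = entry_delta * cofactor = 4 * 5 = 20

Answer: 20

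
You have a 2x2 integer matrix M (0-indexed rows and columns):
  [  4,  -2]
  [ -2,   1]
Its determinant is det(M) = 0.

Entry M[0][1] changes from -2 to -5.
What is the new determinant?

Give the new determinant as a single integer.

Answer: -6

Derivation:
det is linear in row 0: changing M[0][1] by delta changes det by delta * cofactor(0,1).
Cofactor C_01 = (-1)^(0+1) * minor(0,1) = 2
Entry delta = -5 - -2 = -3
Det delta = -3 * 2 = -6
New det = 0 + -6 = -6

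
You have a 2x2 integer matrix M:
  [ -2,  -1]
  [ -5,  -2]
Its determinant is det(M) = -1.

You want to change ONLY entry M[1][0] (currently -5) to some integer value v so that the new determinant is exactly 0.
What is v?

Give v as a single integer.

det is linear in entry M[1][0]: det = old_det + (v - -5) * C_10
Cofactor C_10 = 1
Want det = 0: -1 + (v - -5) * 1 = 0
  (v - -5) = 1 / 1 = 1
  v = -5 + (1) = -4

Answer: -4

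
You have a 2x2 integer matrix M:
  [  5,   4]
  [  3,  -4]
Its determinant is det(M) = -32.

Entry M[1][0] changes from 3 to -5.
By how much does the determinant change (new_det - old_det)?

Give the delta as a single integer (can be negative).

Answer: 32

Derivation:
Cofactor C_10 = -4
Entry delta = -5 - 3 = -8
Det delta = entry_delta * cofactor = -8 * -4 = 32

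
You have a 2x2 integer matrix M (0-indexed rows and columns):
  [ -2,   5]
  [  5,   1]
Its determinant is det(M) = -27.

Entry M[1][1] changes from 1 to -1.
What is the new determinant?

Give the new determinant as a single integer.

det is linear in row 1: changing M[1][1] by delta changes det by delta * cofactor(1,1).
Cofactor C_11 = (-1)^(1+1) * minor(1,1) = -2
Entry delta = -1 - 1 = -2
Det delta = -2 * -2 = 4
New det = -27 + 4 = -23

Answer: -23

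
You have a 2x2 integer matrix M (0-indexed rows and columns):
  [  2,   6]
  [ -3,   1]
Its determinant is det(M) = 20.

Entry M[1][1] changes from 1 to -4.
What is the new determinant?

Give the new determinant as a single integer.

Answer: 10

Derivation:
det is linear in row 1: changing M[1][1] by delta changes det by delta * cofactor(1,1).
Cofactor C_11 = (-1)^(1+1) * minor(1,1) = 2
Entry delta = -4 - 1 = -5
Det delta = -5 * 2 = -10
New det = 20 + -10 = 10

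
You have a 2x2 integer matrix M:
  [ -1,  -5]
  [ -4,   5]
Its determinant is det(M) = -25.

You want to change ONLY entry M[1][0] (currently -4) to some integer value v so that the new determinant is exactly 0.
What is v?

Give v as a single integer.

det is linear in entry M[1][0]: det = old_det + (v - -4) * C_10
Cofactor C_10 = 5
Want det = 0: -25 + (v - -4) * 5 = 0
  (v - -4) = 25 / 5 = 5
  v = -4 + (5) = 1

Answer: 1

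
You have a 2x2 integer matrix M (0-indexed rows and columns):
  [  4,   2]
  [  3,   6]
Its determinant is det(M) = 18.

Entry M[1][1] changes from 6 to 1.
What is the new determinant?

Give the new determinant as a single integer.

det is linear in row 1: changing M[1][1] by delta changes det by delta * cofactor(1,1).
Cofactor C_11 = (-1)^(1+1) * minor(1,1) = 4
Entry delta = 1 - 6 = -5
Det delta = -5 * 4 = -20
New det = 18 + -20 = -2

Answer: -2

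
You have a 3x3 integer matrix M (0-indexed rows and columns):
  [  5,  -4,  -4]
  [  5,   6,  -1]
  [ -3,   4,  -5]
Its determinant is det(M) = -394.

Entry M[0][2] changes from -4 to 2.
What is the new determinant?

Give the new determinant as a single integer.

det is linear in row 0: changing M[0][2] by delta changes det by delta * cofactor(0,2).
Cofactor C_02 = (-1)^(0+2) * minor(0,2) = 38
Entry delta = 2 - -4 = 6
Det delta = 6 * 38 = 228
New det = -394 + 228 = -166

Answer: -166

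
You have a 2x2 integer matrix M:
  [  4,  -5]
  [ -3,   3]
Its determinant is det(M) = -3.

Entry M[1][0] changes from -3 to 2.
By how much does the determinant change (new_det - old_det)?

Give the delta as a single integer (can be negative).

Answer: 25

Derivation:
Cofactor C_10 = 5
Entry delta = 2 - -3 = 5
Det delta = entry_delta * cofactor = 5 * 5 = 25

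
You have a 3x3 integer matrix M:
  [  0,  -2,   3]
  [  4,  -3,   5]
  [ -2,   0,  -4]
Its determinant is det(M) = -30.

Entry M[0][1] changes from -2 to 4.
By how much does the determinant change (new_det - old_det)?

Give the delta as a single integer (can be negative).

Cofactor C_01 = 6
Entry delta = 4 - -2 = 6
Det delta = entry_delta * cofactor = 6 * 6 = 36

Answer: 36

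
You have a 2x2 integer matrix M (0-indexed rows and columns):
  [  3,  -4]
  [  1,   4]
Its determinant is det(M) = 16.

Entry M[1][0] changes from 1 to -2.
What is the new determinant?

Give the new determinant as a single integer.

Answer: 4

Derivation:
det is linear in row 1: changing M[1][0] by delta changes det by delta * cofactor(1,0).
Cofactor C_10 = (-1)^(1+0) * minor(1,0) = 4
Entry delta = -2 - 1 = -3
Det delta = -3 * 4 = -12
New det = 16 + -12 = 4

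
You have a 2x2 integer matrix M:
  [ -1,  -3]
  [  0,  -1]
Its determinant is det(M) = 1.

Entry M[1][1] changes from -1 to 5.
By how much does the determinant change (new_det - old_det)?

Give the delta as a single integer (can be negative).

Cofactor C_11 = -1
Entry delta = 5 - -1 = 6
Det delta = entry_delta * cofactor = 6 * -1 = -6

Answer: -6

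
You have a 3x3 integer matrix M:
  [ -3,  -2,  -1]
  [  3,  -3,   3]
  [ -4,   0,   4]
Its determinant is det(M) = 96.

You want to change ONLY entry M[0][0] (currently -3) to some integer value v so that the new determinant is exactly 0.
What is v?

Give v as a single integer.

det is linear in entry M[0][0]: det = old_det + (v - -3) * C_00
Cofactor C_00 = -12
Want det = 0: 96 + (v - -3) * -12 = 0
  (v - -3) = -96 / -12 = 8
  v = -3 + (8) = 5

Answer: 5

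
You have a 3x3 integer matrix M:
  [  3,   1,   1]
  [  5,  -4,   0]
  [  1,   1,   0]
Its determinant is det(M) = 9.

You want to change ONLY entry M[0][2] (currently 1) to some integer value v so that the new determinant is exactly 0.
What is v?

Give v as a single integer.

Answer: 0

Derivation:
det is linear in entry M[0][2]: det = old_det + (v - 1) * C_02
Cofactor C_02 = 9
Want det = 0: 9 + (v - 1) * 9 = 0
  (v - 1) = -9 / 9 = -1
  v = 1 + (-1) = 0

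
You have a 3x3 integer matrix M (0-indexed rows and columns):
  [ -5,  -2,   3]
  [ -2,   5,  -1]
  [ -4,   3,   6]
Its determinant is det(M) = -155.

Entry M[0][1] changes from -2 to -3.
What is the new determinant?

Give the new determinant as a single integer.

det is linear in row 0: changing M[0][1] by delta changes det by delta * cofactor(0,1).
Cofactor C_01 = (-1)^(0+1) * minor(0,1) = 16
Entry delta = -3 - -2 = -1
Det delta = -1 * 16 = -16
New det = -155 + -16 = -171

Answer: -171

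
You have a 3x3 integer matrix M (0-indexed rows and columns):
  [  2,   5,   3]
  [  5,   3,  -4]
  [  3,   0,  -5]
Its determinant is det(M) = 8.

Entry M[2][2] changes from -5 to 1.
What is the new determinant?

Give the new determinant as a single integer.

Answer: -106

Derivation:
det is linear in row 2: changing M[2][2] by delta changes det by delta * cofactor(2,2).
Cofactor C_22 = (-1)^(2+2) * minor(2,2) = -19
Entry delta = 1 - -5 = 6
Det delta = 6 * -19 = -114
New det = 8 + -114 = -106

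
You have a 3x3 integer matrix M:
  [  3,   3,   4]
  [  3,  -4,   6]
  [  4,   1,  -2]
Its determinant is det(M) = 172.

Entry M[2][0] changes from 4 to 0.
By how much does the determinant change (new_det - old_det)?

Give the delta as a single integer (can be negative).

Cofactor C_20 = 34
Entry delta = 0 - 4 = -4
Det delta = entry_delta * cofactor = -4 * 34 = -136

Answer: -136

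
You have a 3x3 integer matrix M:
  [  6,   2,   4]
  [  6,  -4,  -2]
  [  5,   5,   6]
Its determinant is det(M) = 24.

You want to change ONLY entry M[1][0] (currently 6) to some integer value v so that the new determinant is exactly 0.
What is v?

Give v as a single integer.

det is linear in entry M[1][0]: det = old_det + (v - 6) * C_10
Cofactor C_10 = 8
Want det = 0: 24 + (v - 6) * 8 = 0
  (v - 6) = -24 / 8 = -3
  v = 6 + (-3) = 3

Answer: 3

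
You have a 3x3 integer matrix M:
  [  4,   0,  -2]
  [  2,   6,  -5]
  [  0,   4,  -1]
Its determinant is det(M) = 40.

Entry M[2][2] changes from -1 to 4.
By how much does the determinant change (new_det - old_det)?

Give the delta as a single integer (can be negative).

Cofactor C_22 = 24
Entry delta = 4 - -1 = 5
Det delta = entry_delta * cofactor = 5 * 24 = 120

Answer: 120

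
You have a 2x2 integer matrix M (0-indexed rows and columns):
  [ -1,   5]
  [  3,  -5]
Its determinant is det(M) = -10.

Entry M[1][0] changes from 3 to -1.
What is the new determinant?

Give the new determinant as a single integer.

det is linear in row 1: changing M[1][0] by delta changes det by delta * cofactor(1,0).
Cofactor C_10 = (-1)^(1+0) * minor(1,0) = -5
Entry delta = -1 - 3 = -4
Det delta = -4 * -5 = 20
New det = -10 + 20 = 10

Answer: 10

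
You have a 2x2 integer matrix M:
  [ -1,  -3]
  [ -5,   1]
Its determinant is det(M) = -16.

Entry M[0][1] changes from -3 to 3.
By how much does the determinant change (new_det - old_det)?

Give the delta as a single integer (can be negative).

Answer: 30

Derivation:
Cofactor C_01 = 5
Entry delta = 3 - -3 = 6
Det delta = entry_delta * cofactor = 6 * 5 = 30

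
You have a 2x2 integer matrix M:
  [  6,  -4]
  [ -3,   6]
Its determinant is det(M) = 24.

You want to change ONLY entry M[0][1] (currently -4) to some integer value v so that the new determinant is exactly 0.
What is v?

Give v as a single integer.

Answer: -12

Derivation:
det is linear in entry M[0][1]: det = old_det + (v - -4) * C_01
Cofactor C_01 = 3
Want det = 0: 24 + (v - -4) * 3 = 0
  (v - -4) = -24 / 3 = -8
  v = -4 + (-8) = -12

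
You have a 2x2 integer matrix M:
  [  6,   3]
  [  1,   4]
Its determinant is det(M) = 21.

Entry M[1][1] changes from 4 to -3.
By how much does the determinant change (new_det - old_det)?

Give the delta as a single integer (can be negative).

Cofactor C_11 = 6
Entry delta = -3 - 4 = -7
Det delta = entry_delta * cofactor = -7 * 6 = -42

Answer: -42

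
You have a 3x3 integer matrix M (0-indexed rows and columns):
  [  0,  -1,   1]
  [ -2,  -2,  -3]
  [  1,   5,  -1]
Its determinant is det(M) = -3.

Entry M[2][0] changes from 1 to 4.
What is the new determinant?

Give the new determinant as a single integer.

det is linear in row 2: changing M[2][0] by delta changes det by delta * cofactor(2,0).
Cofactor C_20 = (-1)^(2+0) * minor(2,0) = 5
Entry delta = 4 - 1 = 3
Det delta = 3 * 5 = 15
New det = -3 + 15 = 12

Answer: 12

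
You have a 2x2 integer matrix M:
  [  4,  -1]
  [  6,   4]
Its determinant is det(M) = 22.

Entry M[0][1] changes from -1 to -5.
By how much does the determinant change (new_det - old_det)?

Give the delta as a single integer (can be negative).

Cofactor C_01 = -6
Entry delta = -5 - -1 = -4
Det delta = entry_delta * cofactor = -4 * -6 = 24

Answer: 24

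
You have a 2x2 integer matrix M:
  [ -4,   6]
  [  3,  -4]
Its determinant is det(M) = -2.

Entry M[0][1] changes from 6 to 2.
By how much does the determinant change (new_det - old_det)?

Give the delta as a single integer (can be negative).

Cofactor C_01 = -3
Entry delta = 2 - 6 = -4
Det delta = entry_delta * cofactor = -4 * -3 = 12

Answer: 12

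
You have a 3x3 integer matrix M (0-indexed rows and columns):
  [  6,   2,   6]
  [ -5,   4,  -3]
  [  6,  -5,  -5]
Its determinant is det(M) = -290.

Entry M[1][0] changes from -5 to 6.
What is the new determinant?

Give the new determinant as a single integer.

Answer: -510

Derivation:
det is linear in row 1: changing M[1][0] by delta changes det by delta * cofactor(1,0).
Cofactor C_10 = (-1)^(1+0) * minor(1,0) = -20
Entry delta = 6 - -5 = 11
Det delta = 11 * -20 = -220
New det = -290 + -220 = -510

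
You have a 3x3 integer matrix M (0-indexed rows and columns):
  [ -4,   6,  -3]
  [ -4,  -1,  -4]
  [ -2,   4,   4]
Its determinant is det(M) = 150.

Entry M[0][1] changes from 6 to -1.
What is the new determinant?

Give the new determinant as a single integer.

Answer: -18

Derivation:
det is linear in row 0: changing M[0][1] by delta changes det by delta * cofactor(0,1).
Cofactor C_01 = (-1)^(0+1) * minor(0,1) = 24
Entry delta = -1 - 6 = -7
Det delta = -7 * 24 = -168
New det = 150 + -168 = -18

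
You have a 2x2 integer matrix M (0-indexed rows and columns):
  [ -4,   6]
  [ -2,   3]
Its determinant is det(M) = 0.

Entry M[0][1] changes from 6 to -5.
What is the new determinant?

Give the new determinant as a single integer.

det is linear in row 0: changing M[0][1] by delta changes det by delta * cofactor(0,1).
Cofactor C_01 = (-1)^(0+1) * minor(0,1) = 2
Entry delta = -5 - 6 = -11
Det delta = -11 * 2 = -22
New det = 0 + -22 = -22

Answer: -22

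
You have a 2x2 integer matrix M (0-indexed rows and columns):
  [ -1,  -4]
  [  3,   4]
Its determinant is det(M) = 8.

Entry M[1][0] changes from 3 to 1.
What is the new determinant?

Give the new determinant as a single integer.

Answer: 0

Derivation:
det is linear in row 1: changing M[1][0] by delta changes det by delta * cofactor(1,0).
Cofactor C_10 = (-1)^(1+0) * minor(1,0) = 4
Entry delta = 1 - 3 = -2
Det delta = -2 * 4 = -8
New det = 8 + -8 = 0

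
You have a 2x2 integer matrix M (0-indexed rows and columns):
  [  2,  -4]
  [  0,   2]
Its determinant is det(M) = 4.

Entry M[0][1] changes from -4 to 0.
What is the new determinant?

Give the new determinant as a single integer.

det is linear in row 0: changing M[0][1] by delta changes det by delta * cofactor(0,1).
Cofactor C_01 = (-1)^(0+1) * minor(0,1) = 0
Entry delta = 0 - -4 = 4
Det delta = 4 * 0 = 0
New det = 4 + 0 = 4

Answer: 4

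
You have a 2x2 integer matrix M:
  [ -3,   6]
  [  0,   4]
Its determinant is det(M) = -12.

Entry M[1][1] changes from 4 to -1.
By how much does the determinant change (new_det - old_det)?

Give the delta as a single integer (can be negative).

Answer: 15

Derivation:
Cofactor C_11 = -3
Entry delta = -1 - 4 = -5
Det delta = entry_delta * cofactor = -5 * -3 = 15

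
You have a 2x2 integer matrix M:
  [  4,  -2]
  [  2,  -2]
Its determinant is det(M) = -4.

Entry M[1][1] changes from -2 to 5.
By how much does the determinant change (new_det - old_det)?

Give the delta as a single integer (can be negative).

Answer: 28

Derivation:
Cofactor C_11 = 4
Entry delta = 5 - -2 = 7
Det delta = entry_delta * cofactor = 7 * 4 = 28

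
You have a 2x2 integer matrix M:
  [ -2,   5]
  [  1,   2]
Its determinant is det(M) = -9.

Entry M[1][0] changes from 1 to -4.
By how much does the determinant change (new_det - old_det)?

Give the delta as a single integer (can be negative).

Cofactor C_10 = -5
Entry delta = -4 - 1 = -5
Det delta = entry_delta * cofactor = -5 * -5 = 25

Answer: 25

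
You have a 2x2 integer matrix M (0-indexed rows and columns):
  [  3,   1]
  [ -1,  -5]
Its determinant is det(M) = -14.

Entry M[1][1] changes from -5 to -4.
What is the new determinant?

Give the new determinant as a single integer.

det is linear in row 1: changing M[1][1] by delta changes det by delta * cofactor(1,1).
Cofactor C_11 = (-1)^(1+1) * minor(1,1) = 3
Entry delta = -4 - -5 = 1
Det delta = 1 * 3 = 3
New det = -14 + 3 = -11

Answer: -11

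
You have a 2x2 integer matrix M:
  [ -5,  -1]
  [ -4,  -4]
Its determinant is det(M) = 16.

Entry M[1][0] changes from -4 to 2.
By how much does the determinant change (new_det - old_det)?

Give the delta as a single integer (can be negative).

Answer: 6

Derivation:
Cofactor C_10 = 1
Entry delta = 2 - -4 = 6
Det delta = entry_delta * cofactor = 6 * 1 = 6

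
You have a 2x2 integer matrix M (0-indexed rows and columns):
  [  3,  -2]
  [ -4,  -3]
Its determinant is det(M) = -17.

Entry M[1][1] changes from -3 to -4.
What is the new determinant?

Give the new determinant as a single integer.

det is linear in row 1: changing M[1][1] by delta changes det by delta * cofactor(1,1).
Cofactor C_11 = (-1)^(1+1) * minor(1,1) = 3
Entry delta = -4 - -3 = -1
Det delta = -1 * 3 = -3
New det = -17 + -3 = -20

Answer: -20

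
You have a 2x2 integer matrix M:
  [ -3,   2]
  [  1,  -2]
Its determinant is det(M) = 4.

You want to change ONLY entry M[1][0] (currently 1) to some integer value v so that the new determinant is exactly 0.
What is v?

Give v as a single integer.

det is linear in entry M[1][0]: det = old_det + (v - 1) * C_10
Cofactor C_10 = -2
Want det = 0: 4 + (v - 1) * -2 = 0
  (v - 1) = -4 / -2 = 2
  v = 1 + (2) = 3

Answer: 3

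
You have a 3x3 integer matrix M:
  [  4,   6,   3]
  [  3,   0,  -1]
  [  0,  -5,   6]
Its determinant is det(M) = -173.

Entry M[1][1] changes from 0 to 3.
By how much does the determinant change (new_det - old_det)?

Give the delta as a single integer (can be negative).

Answer: 72

Derivation:
Cofactor C_11 = 24
Entry delta = 3 - 0 = 3
Det delta = entry_delta * cofactor = 3 * 24 = 72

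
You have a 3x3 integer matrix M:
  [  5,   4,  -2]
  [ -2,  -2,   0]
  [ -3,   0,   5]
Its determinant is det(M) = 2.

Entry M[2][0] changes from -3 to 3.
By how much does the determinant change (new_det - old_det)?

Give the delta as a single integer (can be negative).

Answer: -24

Derivation:
Cofactor C_20 = -4
Entry delta = 3 - -3 = 6
Det delta = entry_delta * cofactor = 6 * -4 = -24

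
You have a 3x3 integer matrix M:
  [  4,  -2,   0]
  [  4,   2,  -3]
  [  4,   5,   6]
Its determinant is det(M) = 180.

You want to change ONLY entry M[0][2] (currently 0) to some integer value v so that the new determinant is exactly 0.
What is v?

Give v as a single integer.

det is linear in entry M[0][2]: det = old_det + (v - 0) * C_02
Cofactor C_02 = 12
Want det = 0: 180 + (v - 0) * 12 = 0
  (v - 0) = -180 / 12 = -15
  v = 0 + (-15) = -15

Answer: -15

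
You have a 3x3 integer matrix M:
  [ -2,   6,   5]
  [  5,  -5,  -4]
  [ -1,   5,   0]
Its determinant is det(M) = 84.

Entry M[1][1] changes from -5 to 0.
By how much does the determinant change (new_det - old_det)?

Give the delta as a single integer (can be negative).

Answer: 25

Derivation:
Cofactor C_11 = 5
Entry delta = 0 - -5 = 5
Det delta = entry_delta * cofactor = 5 * 5 = 25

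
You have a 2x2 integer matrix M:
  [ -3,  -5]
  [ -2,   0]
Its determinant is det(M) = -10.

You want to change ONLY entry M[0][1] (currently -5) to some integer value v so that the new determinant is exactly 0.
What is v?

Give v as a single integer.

Answer: 0

Derivation:
det is linear in entry M[0][1]: det = old_det + (v - -5) * C_01
Cofactor C_01 = 2
Want det = 0: -10 + (v - -5) * 2 = 0
  (v - -5) = 10 / 2 = 5
  v = -5 + (5) = 0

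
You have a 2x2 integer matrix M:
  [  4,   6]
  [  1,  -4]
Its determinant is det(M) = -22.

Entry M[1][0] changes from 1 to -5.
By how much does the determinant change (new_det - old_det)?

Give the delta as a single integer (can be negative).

Cofactor C_10 = -6
Entry delta = -5 - 1 = -6
Det delta = entry_delta * cofactor = -6 * -6 = 36

Answer: 36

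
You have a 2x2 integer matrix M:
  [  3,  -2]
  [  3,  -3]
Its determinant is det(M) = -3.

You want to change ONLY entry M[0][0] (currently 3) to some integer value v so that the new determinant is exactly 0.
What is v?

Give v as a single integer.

Answer: 2

Derivation:
det is linear in entry M[0][0]: det = old_det + (v - 3) * C_00
Cofactor C_00 = -3
Want det = 0: -3 + (v - 3) * -3 = 0
  (v - 3) = 3 / -3 = -1
  v = 3 + (-1) = 2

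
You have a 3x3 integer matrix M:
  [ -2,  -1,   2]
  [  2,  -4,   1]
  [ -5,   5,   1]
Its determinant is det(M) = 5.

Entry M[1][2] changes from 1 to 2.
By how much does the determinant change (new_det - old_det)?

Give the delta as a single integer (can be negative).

Answer: 15

Derivation:
Cofactor C_12 = 15
Entry delta = 2 - 1 = 1
Det delta = entry_delta * cofactor = 1 * 15 = 15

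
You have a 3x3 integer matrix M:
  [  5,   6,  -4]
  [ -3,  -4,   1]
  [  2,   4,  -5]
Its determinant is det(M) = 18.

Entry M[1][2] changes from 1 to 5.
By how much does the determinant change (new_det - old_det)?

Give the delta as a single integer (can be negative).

Answer: -32

Derivation:
Cofactor C_12 = -8
Entry delta = 5 - 1 = 4
Det delta = entry_delta * cofactor = 4 * -8 = -32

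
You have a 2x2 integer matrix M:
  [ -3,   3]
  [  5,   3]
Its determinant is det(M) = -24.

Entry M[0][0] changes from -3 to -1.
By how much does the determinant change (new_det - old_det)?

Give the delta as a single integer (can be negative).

Answer: 6

Derivation:
Cofactor C_00 = 3
Entry delta = -1 - -3 = 2
Det delta = entry_delta * cofactor = 2 * 3 = 6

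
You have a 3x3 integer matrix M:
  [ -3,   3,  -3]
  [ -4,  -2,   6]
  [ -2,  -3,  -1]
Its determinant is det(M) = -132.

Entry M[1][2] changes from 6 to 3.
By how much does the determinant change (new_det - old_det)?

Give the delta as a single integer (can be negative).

Cofactor C_12 = -15
Entry delta = 3 - 6 = -3
Det delta = entry_delta * cofactor = -3 * -15 = 45

Answer: 45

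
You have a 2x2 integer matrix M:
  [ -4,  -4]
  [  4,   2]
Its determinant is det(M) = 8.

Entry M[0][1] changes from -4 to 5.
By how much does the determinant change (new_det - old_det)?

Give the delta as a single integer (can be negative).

Answer: -36

Derivation:
Cofactor C_01 = -4
Entry delta = 5 - -4 = 9
Det delta = entry_delta * cofactor = 9 * -4 = -36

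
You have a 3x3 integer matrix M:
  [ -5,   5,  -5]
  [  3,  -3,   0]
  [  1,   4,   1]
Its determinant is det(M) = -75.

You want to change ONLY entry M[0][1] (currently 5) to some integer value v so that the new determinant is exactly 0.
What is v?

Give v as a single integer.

Answer: -20

Derivation:
det is linear in entry M[0][1]: det = old_det + (v - 5) * C_01
Cofactor C_01 = -3
Want det = 0: -75 + (v - 5) * -3 = 0
  (v - 5) = 75 / -3 = -25
  v = 5 + (-25) = -20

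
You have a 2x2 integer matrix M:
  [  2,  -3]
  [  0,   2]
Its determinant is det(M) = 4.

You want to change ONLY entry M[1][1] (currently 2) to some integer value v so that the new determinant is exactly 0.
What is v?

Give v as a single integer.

det is linear in entry M[1][1]: det = old_det + (v - 2) * C_11
Cofactor C_11 = 2
Want det = 0: 4 + (v - 2) * 2 = 0
  (v - 2) = -4 / 2 = -2
  v = 2 + (-2) = 0

Answer: 0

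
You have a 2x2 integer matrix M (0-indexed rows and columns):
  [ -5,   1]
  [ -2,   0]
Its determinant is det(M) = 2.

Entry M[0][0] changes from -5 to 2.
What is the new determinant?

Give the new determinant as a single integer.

Answer: 2

Derivation:
det is linear in row 0: changing M[0][0] by delta changes det by delta * cofactor(0,0).
Cofactor C_00 = (-1)^(0+0) * minor(0,0) = 0
Entry delta = 2 - -5 = 7
Det delta = 7 * 0 = 0
New det = 2 + 0 = 2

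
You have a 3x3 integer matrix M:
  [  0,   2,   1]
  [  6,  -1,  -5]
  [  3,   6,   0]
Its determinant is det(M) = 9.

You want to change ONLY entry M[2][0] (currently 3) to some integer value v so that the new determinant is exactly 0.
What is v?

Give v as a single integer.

det is linear in entry M[2][0]: det = old_det + (v - 3) * C_20
Cofactor C_20 = -9
Want det = 0: 9 + (v - 3) * -9 = 0
  (v - 3) = -9 / -9 = 1
  v = 3 + (1) = 4

Answer: 4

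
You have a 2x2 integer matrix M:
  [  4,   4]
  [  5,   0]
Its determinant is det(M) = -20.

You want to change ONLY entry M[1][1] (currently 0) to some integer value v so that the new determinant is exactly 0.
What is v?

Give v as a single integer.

Answer: 5

Derivation:
det is linear in entry M[1][1]: det = old_det + (v - 0) * C_11
Cofactor C_11 = 4
Want det = 0: -20 + (v - 0) * 4 = 0
  (v - 0) = 20 / 4 = 5
  v = 0 + (5) = 5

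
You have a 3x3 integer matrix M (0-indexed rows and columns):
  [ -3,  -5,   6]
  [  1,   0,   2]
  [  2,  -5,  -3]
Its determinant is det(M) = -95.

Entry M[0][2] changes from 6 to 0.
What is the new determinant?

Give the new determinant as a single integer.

Answer: -65

Derivation:
det is linear in row 0: changing M[0][2] by delta changes det by delta * cofactor(0,2).
Cofactor C_02 = (-1)^(0+2) * minor(0,2) = -5
Entry delta = 0 - 6 = -6
Det delta = -6 * -5 = 30
New det = -95 + 30 = -65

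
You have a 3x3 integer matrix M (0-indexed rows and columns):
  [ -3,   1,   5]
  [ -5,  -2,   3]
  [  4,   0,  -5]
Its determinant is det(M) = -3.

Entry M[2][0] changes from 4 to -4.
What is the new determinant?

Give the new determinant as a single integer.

Answer: -107

Derivation:
det is linear in row 2: changing M[2][0] by delta changes det by delta * cofactor(2,0).
Cofactor C_20 = (-1)^(2+0) * minor(2,0) = 13
Entry delta = -4 - 4 = -8
Det delta = -8 * 13 = -104
New det = -3 + -104 = -107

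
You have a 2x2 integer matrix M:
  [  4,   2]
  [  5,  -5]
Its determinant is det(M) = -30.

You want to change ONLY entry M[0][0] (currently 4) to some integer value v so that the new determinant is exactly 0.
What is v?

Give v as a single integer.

Answer: -2

Derivation:
det is linear in entry M[0][0]: det = old_det + (v - 4) * C_00
Cofactor C_00 = -5
Want det = 0: -30 + (v - 4) * -5 = 0
  (v - 4) = 30 / -5 = -6
  v = 4 + (-6) = -2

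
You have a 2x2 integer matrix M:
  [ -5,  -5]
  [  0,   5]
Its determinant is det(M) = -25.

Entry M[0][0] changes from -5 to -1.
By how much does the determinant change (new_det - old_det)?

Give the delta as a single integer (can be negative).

Answer: 20

Derivation:
Cofactor C_00 = 5
Entry delta = -1 - -5 = 4
Det delta = entry_delta * cofactor = 4 * 5 = 20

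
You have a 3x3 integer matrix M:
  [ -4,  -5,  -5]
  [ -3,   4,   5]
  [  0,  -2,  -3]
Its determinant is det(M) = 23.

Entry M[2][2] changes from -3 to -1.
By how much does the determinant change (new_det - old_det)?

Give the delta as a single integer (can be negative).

Cofactor C_22 = -31
Entry delta = -1 - -3 = 2
Det delta = entry_delta * cofactor = 2 * -31 = -62

Answer: -62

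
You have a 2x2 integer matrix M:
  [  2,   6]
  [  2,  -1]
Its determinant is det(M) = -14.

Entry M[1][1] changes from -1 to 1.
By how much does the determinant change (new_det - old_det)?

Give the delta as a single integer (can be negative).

Cofactor C_11 = 2
Entry delta = 1 - -1 = 2
Det delta = entry_delta * cofactor = 2 * 2 = 4

Answer: 4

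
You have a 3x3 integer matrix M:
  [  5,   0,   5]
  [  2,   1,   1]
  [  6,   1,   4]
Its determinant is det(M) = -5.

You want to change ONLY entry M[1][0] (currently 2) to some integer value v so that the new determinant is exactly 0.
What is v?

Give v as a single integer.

det is linear in entry M[1][0]: det = old_det + (v - 2) * C_10
Cofactor C_10 = 5
Want det = 0: -5 + (v - 2) * 5 = 0
  (v - 2) = 5 / 5 = 1
  v = 2 + (1) = 3

Answer: 3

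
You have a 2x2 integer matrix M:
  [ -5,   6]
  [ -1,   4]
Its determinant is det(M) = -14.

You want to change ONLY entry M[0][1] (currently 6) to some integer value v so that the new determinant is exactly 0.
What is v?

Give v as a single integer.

Answer: 20

Derivation:
det is linear in entry M[0][1]: det = old_det + (v - 6) * C_01
Cofactor C_01 = 1
Want det = 0: -14 + (v - 6) * 1 = 0
  (v - 6) = 14 / 1 = 14
  v = 6 + (14) = 20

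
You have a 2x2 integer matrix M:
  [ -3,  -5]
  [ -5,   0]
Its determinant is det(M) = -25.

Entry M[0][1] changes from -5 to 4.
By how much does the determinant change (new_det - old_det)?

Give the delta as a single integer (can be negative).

Answer: 45

Derivation:
Cofactor C_01 = 5
Entry delta = 4 - -5 = 9
Det delta = entry_delta * cofactor = 9 * 5 = 45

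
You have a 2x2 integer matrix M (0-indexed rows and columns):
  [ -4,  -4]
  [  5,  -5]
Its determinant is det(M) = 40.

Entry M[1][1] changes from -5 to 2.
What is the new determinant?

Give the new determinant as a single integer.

det is linear in row 1: changing M[1][1] by delta changes det by delta * cofactor(1,1).
Cofactor C_11 = (-1)^(1+1) * minor(1,1) = -4
Entry delta = 2 - -5 = 7
Det delta = 7 * -4 = -28
New det = 40 + -28 = 12

Answer: 12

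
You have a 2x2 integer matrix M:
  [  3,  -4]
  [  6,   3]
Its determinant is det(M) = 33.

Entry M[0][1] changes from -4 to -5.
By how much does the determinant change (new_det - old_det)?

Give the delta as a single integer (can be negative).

Answer: 6

Derivation:
Cofactor C_01 = -6
Entry delta = -5 - -4 = -1
Det delta = entry_delta * cofactor = -1 * -6 = 6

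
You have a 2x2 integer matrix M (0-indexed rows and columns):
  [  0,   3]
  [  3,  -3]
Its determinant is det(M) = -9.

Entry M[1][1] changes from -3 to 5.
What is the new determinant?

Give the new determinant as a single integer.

Answer: -9

Derivation:
det is linear in row 1: changing M[1][1] by delta changes det by delta * cofactor(1,1).
Cofactor C_11 = (-1)^(1+1) * minor(1,1) = 0
Entry delta = 5 - -3 = 8
Det delta = 8 * 0 = 0
New det = -9 + 0 = -9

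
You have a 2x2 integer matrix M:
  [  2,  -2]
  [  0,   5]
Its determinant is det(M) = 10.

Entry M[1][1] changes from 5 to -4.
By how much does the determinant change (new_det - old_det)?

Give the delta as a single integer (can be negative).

Cofactor C_11 = 2
Entry delta = -4 - 5 = -9
Det delta = entry_delta * cofactor = -9 * 2 = -18

Answer: -18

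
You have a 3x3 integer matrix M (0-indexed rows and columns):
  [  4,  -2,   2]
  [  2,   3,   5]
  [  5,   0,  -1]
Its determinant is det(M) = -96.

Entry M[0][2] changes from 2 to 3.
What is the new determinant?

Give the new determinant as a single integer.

det is linear in row 0: changing M[0][2] by delta changes det by delta * cofactor(0,2).
Cofactor C_02 = (-1)^(0+2) * minor(0,2) = -15
Entry delta = 3 - 2 = 1
Det delta = 1 * -15 = -15
New det = -96 + -15 = -111

Answer: -111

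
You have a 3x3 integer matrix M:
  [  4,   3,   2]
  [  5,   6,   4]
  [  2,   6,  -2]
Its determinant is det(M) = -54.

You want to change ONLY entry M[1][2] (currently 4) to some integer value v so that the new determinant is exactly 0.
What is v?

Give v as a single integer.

Answer: 1

Derivation:
det is linear in entry M[1][2]: det = old_det + (v - 4) * C_12
Cofactor C_12 = -18
Want det = 0: -54 + (v - 4) * -18 = 0
  (v - 4) = 54 / -18 = -3
  v = 4 + (-3) = 1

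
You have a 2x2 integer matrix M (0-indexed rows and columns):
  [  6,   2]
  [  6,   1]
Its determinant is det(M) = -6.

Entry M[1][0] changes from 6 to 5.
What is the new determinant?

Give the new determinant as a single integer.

Answer: -4

Derivation:
det is linear in row 1: changing M[1][0] by delta changes det by delta * cofactor(1,0).
Cofactor C_10 = (-1)^(1+0) * minor(1,0) = -2
Entry delta = 5 - 6 = -1
Det delta = -1 * -2 = 2
New det = -6 + 2 = -4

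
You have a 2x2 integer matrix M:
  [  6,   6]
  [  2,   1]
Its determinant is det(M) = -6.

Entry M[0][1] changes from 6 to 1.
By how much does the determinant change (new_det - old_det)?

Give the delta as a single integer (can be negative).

Answer: 10

Derivation:
Cofactor C_01 = -2
Entry delta = 1 - 6 = -5
Det delta = entry_delta * cofactor = -5 * -2 = 10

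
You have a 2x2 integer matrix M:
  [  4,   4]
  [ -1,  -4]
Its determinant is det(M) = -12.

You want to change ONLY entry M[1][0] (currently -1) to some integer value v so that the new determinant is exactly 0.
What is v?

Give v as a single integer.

Answer: -4

Derivation:
det is linear in entry M[1][0]: det = old_det + (v - -1) * C_10
Cofactor C_10 = -4
Want det = 0: -12 + (v - -1) * -4 = 0
  (v - -1) = 12 / -4 = -3
  v = -1 + (-3) = -4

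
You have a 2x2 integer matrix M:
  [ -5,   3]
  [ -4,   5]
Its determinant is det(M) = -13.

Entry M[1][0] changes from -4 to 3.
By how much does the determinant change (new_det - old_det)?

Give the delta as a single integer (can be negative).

Cofactor C_10 = -3
Entry delta = 3 - -4 = 7
Det delta = entry_delta * cofactor = 7 * -3 = -21

Answer: -21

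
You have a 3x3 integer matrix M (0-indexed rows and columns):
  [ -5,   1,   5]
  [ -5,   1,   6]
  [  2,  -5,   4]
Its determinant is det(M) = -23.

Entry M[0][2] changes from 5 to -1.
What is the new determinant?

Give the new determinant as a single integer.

Answer: -161

Derivation:
det is linear in row 0: changing M[0][2] by delta changes det by delta * cofactor(0,2).
Cofactor C_02 = (-1)^(0+2) * minor(0,2) = 23
Entry delta = -1 - 5 = -6
Det delta = -6 * 23 = -138
New det = -23 + -138 = -161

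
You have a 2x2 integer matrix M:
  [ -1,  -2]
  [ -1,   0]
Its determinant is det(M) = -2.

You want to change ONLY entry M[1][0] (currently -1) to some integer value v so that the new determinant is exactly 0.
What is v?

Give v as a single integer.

Answer: 0

Derivation:
det is linear in entry M[1][0]: det = old_det + (v - -1) * C_10
Cofactor C_10 = 2
Want det = 0: -2 + (v - -1) * 2 = 0
  (v - -1) = 2 / 2 = 1
  v = -1 + (1) = 0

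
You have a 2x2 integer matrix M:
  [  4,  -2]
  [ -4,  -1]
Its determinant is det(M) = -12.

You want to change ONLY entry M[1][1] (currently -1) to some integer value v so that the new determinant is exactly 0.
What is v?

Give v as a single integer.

Answer: 2

Derivation:
det is linear in entry M[1][1]: det = old_det + (v - -1) * C_11
Cofactor C_11 = 4
Want det = 0: -12 + (v - -1) * 4 = 0
  (v - -1) = 12 / 4 = 3
  v = -1 + (3) = 2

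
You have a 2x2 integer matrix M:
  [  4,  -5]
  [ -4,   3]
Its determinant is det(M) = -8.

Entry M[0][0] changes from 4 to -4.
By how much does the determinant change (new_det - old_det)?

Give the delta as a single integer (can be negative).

Cofactor C_00 = 3
Entry delta = -4 - 4 = -8
Det delta = entry_delta * cofactor = -8 * 3 = -24

Answer: -24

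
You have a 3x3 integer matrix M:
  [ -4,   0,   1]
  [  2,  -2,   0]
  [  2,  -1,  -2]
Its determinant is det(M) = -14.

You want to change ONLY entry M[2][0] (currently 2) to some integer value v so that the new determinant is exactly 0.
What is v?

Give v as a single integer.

det is linear in entry M[2][0]: det = old_det + (v - 2) * C_20
Cofactor C_20 = 2
Want det = 0: -14 + (v - 2) * 2 = 0
  (v - 2) = 14 / 2 = 7
  v = 2 + (7) = 9

Answer: 9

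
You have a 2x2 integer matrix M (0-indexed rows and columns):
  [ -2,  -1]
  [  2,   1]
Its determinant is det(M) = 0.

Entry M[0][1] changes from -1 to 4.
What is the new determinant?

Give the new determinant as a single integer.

Answer: -10

Derivation:
det is linear in row 0: changing M[0][1] by delta changes det by delta * cofactor(0,1).
Cofactor C_01 = (-1)^(0+1) * minor(0,1) = -2
Entry delta = 4 - -1 = 5
Det delta = 5 * -2 = -10
New det = 0 + -10 = -10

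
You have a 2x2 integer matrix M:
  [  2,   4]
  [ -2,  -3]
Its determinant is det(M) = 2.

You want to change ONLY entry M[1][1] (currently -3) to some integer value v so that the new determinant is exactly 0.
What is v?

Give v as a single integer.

det is linear in entry M[1][1]: det = old_det + (v - -3) * C_11
Cofactor C_11 = 2
Want det = 0: 2 + (v - -3) * 2 = 0
  (v - -3) = -2 / 2 = -1
  v = -3 + (-1) = -4

Answer: -4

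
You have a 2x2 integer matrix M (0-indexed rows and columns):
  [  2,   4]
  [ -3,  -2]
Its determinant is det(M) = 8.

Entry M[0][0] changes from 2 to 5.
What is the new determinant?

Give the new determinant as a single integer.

Answer: 2

Derivation:
det is linear in row 0: changing M[0][0] by delta changes det by delta * cofactor(0,0).
Cofactor C_00 = (-1)^(0+0) * minor(0,0) = -2
Entry delta = 5 - 2 = 3
Det delta = 3 * -2 = -6
New det = 8 + -6 = 2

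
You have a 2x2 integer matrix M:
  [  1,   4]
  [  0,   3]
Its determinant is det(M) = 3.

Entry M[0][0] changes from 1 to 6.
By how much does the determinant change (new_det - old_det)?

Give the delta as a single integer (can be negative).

Cofactor C_00 = 3
Entry delta = 6 - 1 = 5
Det delta = entry_delta * cofactor = 5 * 3 = 15

Answer: 15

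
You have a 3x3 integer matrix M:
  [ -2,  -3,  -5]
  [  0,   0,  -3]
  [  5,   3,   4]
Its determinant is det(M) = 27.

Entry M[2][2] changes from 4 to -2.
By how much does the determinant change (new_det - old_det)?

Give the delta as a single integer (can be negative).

Cofactor C_22 = 0
Entry delta = -2 - 4 = -6
Det delta = entry_delta * cofactor = -6 * 0 = 0

Answer: 0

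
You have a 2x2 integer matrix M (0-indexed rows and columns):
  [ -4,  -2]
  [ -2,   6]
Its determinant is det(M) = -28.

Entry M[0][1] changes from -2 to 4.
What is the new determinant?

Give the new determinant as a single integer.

det is linear in row 0: changing M[0][1] by delta changes det by delta * cofactor(0,1).
Cofactor C_01 = (-1)^(0+1) * minor(0,1) = 2
Entry delta = 4 - -2 = 6
Det delta = 6 * 2 = 12
New det = -28 + 12 = -16

Answer: -16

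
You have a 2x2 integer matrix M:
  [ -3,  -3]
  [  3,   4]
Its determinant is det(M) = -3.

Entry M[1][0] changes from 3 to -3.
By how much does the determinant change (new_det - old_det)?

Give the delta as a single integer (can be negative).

Answer: -18

Derivation:
Cofactor C_10 = 3
Entry delta = -3 - 3 = -6
Det delta = entry_delta * cofactor = -6 * 3 = -18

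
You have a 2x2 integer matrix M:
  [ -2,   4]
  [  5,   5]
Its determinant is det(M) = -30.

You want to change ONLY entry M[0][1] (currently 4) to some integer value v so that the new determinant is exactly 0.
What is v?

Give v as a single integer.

det is linear in entry M[0][1]: det = old_det + (v - 4) * C_01
Cofactor C_01 = -5
Want det = 0: -30 + (v - 4) * -5 = 0
  (v - 4) = 30 / -5 = -6
  v = 4 + (-6) = -2

Answer: -2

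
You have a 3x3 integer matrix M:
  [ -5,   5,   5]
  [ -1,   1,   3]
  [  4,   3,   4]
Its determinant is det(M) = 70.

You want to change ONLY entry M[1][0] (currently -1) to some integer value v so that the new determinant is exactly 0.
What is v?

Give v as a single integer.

det is linear in entry M[1][0]: det = old_det + (v - -1) * C_10
Cofactor C_10 = -5
Want det = 0: 70 + (v - -1) * -5 = 0
  (v - -1) = -70 / -5 = 14
  v = -1 + (14) = 13

Answer: 13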